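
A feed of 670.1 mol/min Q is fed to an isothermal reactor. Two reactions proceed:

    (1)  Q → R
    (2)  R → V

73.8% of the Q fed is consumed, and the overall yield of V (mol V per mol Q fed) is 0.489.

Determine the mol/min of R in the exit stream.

Conversion of Q: Q consumed = 1ξ₁ = 0.738 × 670.1 → ξ₁ = 494.5 mol/min.
Yield of V: 1ξ₂ / 670.1 = 0.489 → ξ₂ = 327.7 mol/min.
Outlet amounts (n = n₀ + Σ ν·ξ):
  Q: 670.1 − 1(494.5) = 175.6
  R: 0 + 1(494.5) − 1(327.7) = 166.9
  V: 0 + 1(327.7) = 327.7

167 mol/min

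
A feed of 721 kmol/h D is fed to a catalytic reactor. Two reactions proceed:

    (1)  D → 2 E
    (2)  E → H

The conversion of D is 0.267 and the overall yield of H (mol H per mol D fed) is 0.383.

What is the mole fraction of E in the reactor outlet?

Conversion of D: D consumed = 1ξ₁ = 0.267 × 721 → ξ₁ = 192.5 kmol/h.
Yield of H: 1ξ₂ / 721 = 0.383 → ξ₂ = 276.1 kmol/h.
Outlet amounts (n = n₀ + Σ ν·ξ):
  D: 721 − 1(192.5) = 528.5
  E: 0 + 2(192.5) − 1(276.1) = 108.9
  H: 0 + 1(276.1) = 276.1
Total out = 913.5 kmol/h; y_E = 108.9 / 913.5 = 0.1192.

0.119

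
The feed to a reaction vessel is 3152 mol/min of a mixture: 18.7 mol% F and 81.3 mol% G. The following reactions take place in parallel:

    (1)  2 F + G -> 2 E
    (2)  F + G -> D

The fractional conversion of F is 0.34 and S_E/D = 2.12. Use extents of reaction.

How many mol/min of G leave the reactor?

Conversion of F: F consumed = 0.34 × 589.4 = 200.4 mol/min = 2ξ₁ + 1ξ₂.
Selectivity: 2ξ₁ / (1ξ₂) = 2.12 → ξ₁ = 1.06 ξ₂.
Substitute: (2·1.06 + 1) ξ₂ = 200.4 → ξ₂ = 64.23 mol/min, ξ₁ = 68.09 mol/min.
Outlet amounts (n = n₀ + Σ ν·ξ):
  F: 589.4 − 2(68.09) − 1(64.23) = 389
  G: 2563 − 1(68.09) − 1(64.23) = 2430
  E: 0 + 2(68.09) = 136.2
  D: 0 + 1(64.23) = 64.23

2430 mol/min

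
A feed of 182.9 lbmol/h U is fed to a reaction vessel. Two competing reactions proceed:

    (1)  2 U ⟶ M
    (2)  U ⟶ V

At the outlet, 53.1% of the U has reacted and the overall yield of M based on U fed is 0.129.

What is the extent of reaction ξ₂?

Yield of M: 1ξ₁ / 182.9 = 0.129 → ξ₁ = 23.59 lbmol/h.
Conversion of U: 2ξ₁ + 1ξ₂ = 0.531 × 182.9 = 97.12 → ξ₂ = 49.93 lbmol/h.
Outlet amounts (n = n₀ + Σ ν·ξ):
  U: 182.9 − 2(23.59) − 1(49.93) = 85.78
  M: 0 + 1(23.59) = 23.59
  V: 0 + 1(49.93) = 49.93

ξ₂ = 49.9 lbmol/h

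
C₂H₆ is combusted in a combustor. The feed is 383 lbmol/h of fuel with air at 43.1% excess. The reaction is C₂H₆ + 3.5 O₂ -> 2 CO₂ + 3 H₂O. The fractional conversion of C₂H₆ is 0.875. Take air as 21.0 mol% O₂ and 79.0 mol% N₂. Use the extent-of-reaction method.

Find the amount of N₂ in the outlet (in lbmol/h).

Stoichiometric O₂ = 3.5 × 383 = 1340 lbmol/h; O₂ fed = 1340 × 1.431 = 1918 lbmol/h.
N₂ fed = 1918 × 79/21 = 7216 lbmol/h.
Fuel reacted = 0.875 × 383 → ξ = 335.1 lbmol/h.
Outlet (n = n₀ + ν ξ):
  C₂H₆: 383 − 1(335.1) = 47.88
  O₂: 1918 − 3.5(335.1) = 745.3
  N₂: 7216 (inert)
  CO₂: 0 + 2(335.1) = 670.2
  H₂O: 0 + 3(335.1) = 1005

7220 lbmol/h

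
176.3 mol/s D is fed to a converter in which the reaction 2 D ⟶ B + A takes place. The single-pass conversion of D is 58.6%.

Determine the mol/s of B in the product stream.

D reacted = 0.586 × 176.3 = 103.3 mol/s; ν_D = −2, so ξ = 103.3/2 = 51.66 mol/s.
Outlet amounts (n = n₀ + ν ξ):
  D: 176.3 − 2(51.66) = 72.99
  B: 0 + 1(51.66) = 51.66
  A: 0 + 1(51.66) = 51.66

51.7 mol/s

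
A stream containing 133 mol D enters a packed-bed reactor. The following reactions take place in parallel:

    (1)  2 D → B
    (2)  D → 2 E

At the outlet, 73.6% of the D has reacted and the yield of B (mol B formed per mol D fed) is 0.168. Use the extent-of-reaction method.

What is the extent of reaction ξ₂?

Yield of B: 1ξ₁ / 133 = 0.168 → ξ₁ = 22.34 mol.
Conversion of D: 2ξ₁ + 1ξ₂ = 0.736 × 133 = 97.89 → ξ₂ = 53.2 mol.
Outlet amounts (n = n₀ + Σ ν·ξ):
  D: 133 − 2(22.34) − 1(53.2) = 35.11
  B: 0 + 1(22.34) = 22.34
  E: 0 + 2(53.2) = 106.4

ξ₂ = 53.2 mol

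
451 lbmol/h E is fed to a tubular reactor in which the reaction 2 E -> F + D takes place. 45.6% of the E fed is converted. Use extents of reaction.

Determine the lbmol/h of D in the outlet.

103 lbmol/h

E reacted = 0.456 × 451 = 205.7 lbmol/h; ν_E = −2, so ξ = 205.7/2 = 102.8 lbmol/h.
Outlet amounts (n = n₀ + ν ξ):
  E: 451 − 2(102.8) = 245.3
  F: 0 + 1(102.8) = 102.8
  D: 0 + 1(102.8) = 102.8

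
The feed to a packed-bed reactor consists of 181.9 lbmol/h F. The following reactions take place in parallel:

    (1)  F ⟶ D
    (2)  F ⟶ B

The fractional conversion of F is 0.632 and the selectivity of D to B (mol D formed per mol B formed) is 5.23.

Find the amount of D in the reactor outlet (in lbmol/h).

96.5 lbmol/h

Conversion of F: F consumed = 0.632 × 181.9 = 115 lbmol/h = 1ξ₁ + 1ξ₂.
Selectivity: 1ξ₁ / (1ξ₂) = 5.23 → ξ₁ = 5.23 ξ₂.
Substitute: (1·5.23 + 1) ξ₂ = 115 → ξ₂ = 18.45 lbmol/h, ξ₁ = 96.51 lbmol/h.
Outlet amounts (n = n₀ + Σ ν·ξ):
  F: 181.9 − 1(96.51) − 1(18.45) = 66.94
  D: 0 + 1(96.51) = 96.51
  B: 0 + 1(18.45) = 18.45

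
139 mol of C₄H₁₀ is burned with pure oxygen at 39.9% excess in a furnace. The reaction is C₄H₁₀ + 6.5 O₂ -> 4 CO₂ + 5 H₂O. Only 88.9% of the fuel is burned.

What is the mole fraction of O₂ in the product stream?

0.29

Stoichiometric O₂ = 6.5 × 139 = 903.5 mol; O₂ fed = 903.5 × 1.399 = 1264 mol.
Fuel reacted = 0.889 × 139 → ξ = 123.6 mol.
Outlet (n = n₀ + ν ξ):
  C₄H₁₀: 139 − 1(123.6) = 15.43
  O₂: 1264 − 6.5(123.6) = 460.8
  CO₂: 0 + 4(123.6) = 494.3
  H₂O: 0 + 5(123.6) = 617.9
Total out = 1588 mol; y_O₂ = 460.8 / 1588 = 0.2901.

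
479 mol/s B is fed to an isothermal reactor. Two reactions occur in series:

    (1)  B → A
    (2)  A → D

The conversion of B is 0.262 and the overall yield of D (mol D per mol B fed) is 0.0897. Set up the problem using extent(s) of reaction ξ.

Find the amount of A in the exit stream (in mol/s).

Conversion of B: B consumed = 1ξ₁ = 0.262 × 479 → ξ₁ = 125.5 mol/s.
Yield of D: 1ξ₂ / 479 = 0.0897 → ξ₂ = 42.97 mol/s.
Outlet amounts (n = n₀ + Σ ν·ξ):
  B: 479 − 1(125.5) = 353.5
  A: 0 + 1(125.5) − 1(42.97) = 82.53
  D: 0 + 1(42.97) = 42.97

82.5 mol/s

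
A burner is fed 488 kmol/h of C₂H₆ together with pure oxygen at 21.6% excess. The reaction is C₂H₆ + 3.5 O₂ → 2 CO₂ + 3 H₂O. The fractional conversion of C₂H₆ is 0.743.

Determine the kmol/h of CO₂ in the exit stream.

725 kmol/h

Stoichiometric O₂ = 3.5 × 488 = 1708 kmol/h; O₂ fed = 1708 × 1.216 = 2077 kmol/h.
Fuel reacted = 0.743 × 488 → ξ = 362.6 kmol/h.
Outlet (n = n₀ + ν ξ):
  C₂H₆: 488 − 1(362.6) = 125.4
  O₂: 2077 − 3.5(362.6) = 807.9
  CO₂: 0 + 2(362.6) = 725.2
  H₂O: 0 + 3(362.6) = 1088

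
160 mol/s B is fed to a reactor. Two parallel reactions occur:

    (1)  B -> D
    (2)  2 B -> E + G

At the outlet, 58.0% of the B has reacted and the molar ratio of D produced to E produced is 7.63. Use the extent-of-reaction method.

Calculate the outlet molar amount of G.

Conversion of B: B consumed = 0.58 × 160 = 92.8 mol/s = 1ξ₁ + 2ξ₂.
Selectivity: 1ξ₁ / (1ξ₂) = 7.63 → ξ₁ = 7.63 ξ₂.
Substitute: (1·7.63 + 2) ξ₂ = 92.8 → ξ₂ = 9.637 mol/s, ξ₁ = 73.53 mol/s.
Outlet amounts (n = n₀ + Σ ν·ξ):
  B: 160 − 1(73.53) − 2(9.637) = 67.2
  D: 0 + 1(73.53) = 73.53
  E: 0 + 1(9.637) = 9.637
  G: 0 + 1(9.637) = 9.637

9.64 mol/s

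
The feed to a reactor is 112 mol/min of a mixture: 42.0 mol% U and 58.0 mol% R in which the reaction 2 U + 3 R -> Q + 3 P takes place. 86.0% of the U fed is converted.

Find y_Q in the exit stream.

U reacted = 0.86 × 47.04 = 40.45 mol/min; ν_U = −2, so ξ = 40.45/2 = 20.23 mol/min.
Outlet amounts (n = n₀ + ν ξ):
  U: 47.04 − 2(20.23) = 6.586
  R: 64.96 − 3(20.23) = 4.278
  Q: 0 + 1(20.23) = 20.23
  P: 0 + 3(20.23) = 60.68
Total out = 91.77 mol/min; y_Q = 20.23 / 91.77 = 0.2204.

0.22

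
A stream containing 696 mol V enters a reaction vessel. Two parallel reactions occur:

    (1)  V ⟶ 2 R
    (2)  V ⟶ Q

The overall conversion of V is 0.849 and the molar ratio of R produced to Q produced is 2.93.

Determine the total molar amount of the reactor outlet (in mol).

Conversion of V: V consumed = 0.849 × 696 = 590.9 mol = 1ξ₁ + 1ξ₂.
Selectivity: 2ξ₁ / (1ξ₂) = 2.93 → ξ₁ = 1.465 ξ₂.
Substitute: (1·1.465 + 1) ξ₂ = 590.9 → ξ₂ = 239.7 mol, ξ₁ = 351.2 mol.
Outlet amounts (n = n₀ + Σ ν·ξ):
  V: 696 − 1(351.2) − 1(239.7) = 105.1
  R: 0 + 2(351.2) = 702.4
  Q: 0 + 1(239.7) = 239.7
Total out = 105.1 + 702.4 + 239.7 = 1047 mol.

1050 mol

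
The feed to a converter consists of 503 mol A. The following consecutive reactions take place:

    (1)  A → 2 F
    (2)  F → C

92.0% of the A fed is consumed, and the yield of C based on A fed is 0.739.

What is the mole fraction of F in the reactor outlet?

Conversion of A: A consumed = 1ξ₁ = 0.92 × 503 → ξ₁ = 462.8 mol.
Yield of C: 1ξ₂ / 503 = 0.739 → ξ₂ = 371.7 mol.
Outlet amounts (n = n₀ + Σ ν·ξ):
  A: 503 − 1(462.8) = 40.24
  F: 0 + 2(462.8) − 1(371.7) = 553.8
  C: 0 + 1(371.7) = 371.7
Total out = 965.8 mol; y_F = 553.8 / 965.8 = 0.5734.

0.573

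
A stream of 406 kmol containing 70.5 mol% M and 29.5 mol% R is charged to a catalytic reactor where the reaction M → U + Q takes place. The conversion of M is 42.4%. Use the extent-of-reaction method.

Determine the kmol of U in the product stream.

121 kmol

M reacted = 0.424 × 286.2 = 121.4 kmol; ν_M = −1, so ξ = 121.4/1 = 121.4 kmol.
Outlet amounts (n = n₀ + ν ξ):
  M: 286.2 − 1(121.4) = 164.9
  U: 0 + 1(121.4) = 121.4
  Q: 0 + 1(121.4) = 121.4
  R: 119.8 (inert)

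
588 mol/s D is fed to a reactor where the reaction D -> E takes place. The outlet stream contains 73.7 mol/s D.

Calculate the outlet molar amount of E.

514 mol/s

For D: n = n₀ − 1ξ → 73.7 = 588 − 1ξ, giving ξ = 514.3 mol/s.
Outlet amounts (n = n₀ + ν ξ):
  D: 588 − 1(514.3) = 73.7
  E: 0 + 1(514.3) = 514.3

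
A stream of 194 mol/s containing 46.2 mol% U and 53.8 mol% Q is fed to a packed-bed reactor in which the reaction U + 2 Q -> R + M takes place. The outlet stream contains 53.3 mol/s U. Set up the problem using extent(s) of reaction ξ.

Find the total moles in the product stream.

158 mol/s

For U: n = n₀ − 1ξ → 53.3 = 89.63 − 1ξ, giving ξ = 36.33 mol/s.
Outlet amounts (n = n₀ + ν ξ):
  U: 89.63 − 1(36.33) = 53.3
  Q: 104.4 − 2(36.33) = 31.72
  R: 0 + 1(36.33) = 36.33
  M: 0 + 1(36.33) = 36.33
Total out = 53.3 + 31.72 + 36.33 + 36.33 = 157.7 mol/s.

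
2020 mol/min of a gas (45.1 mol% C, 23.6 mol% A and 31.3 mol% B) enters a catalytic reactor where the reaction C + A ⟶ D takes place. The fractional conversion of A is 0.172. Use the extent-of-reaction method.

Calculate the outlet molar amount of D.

A reacted = 0.172 × 476.7 = 82 mol/min; ν_A = −1, so ξ = 82/1 = 82 mol/min.
Outlet amounts (n = n₀ + ν ξ):
  C: 911 − 1(82) = 829
  A: 476.7 − 1(82) = 394.7
  D: 0 + 1(82) = 82
  B: 632.3 (inert)

82 mol/min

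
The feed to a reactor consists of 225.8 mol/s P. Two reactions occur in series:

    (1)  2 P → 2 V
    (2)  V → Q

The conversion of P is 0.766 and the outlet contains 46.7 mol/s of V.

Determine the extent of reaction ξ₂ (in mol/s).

ξ₂ = 126 mol/s

Conversion of P: P consumed = 2ξ₁ = 0.766 × 225.8 → ξ₁ = 86.48 mol/s.
V balance: n_V = 0 + 2ξ₁ − 1ξ₂ = 46.7 → ξ₂ = (2·86.48 − 46.7)/1 = 126.3 mol/s.
Outlet amounts (n = n₀ + Σ ν·ξ):
  P: 225.8 − 2(86.48) = 52.84
  V: 0 + 2(86.48) − 1(126.3) = 46.7
  Q: 0 + 1(126.3) = 126.3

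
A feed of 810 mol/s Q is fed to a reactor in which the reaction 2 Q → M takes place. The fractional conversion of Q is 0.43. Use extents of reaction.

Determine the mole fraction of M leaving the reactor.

Q reacted = 0.43 × 810 = 348.3 mol/s; ν_Q = −2, so ξ = 348.3/2 = 174.2 mol/s.
Outlet amounts (n = n₀ + ν ξ):
  Q: 810 − 2(174.2) = 461.7
  M: 0 + 1(174.2) = 174.2
Total out = 635.9 mol/s; y_M = 174.2 / 635.9 = 0.2739.

0.274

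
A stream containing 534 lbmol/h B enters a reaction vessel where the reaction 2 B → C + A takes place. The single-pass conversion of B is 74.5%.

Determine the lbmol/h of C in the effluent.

B reacted = 0.745 × 534 = 397.8 lbmol/h; ν_B = −2, so ξ = 397.8/2 = 198.9 lbmol/h.
Outlet amounts (n = n₀ + ν ξ):
  B: 534 − 2(198.9) = 136.2
  C: 0 + 1(198.9) = 198.9
  A: 0 + 1(198.9) = 198.9

199 lbmol/h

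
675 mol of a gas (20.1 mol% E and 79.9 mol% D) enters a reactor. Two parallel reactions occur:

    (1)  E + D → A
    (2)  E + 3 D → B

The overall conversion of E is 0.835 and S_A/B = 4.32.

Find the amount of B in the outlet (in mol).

21.3 mol

Conversion of E: E consumed = 0.835 × 135.7 = 113.3 mol = 1ξ₁ + 1ξ₂.
Selectivity: 1ξ₁ / (1ξ₂) = 4.32 → ξ₁ = 4.32 ξ₂.
Substitute: (1·4.32 + 1) ξ₂ = 113.3 → ξ₂ = 21.29 mol, ξ₁ = 91.99 mol.
Outlet amounts (n = n₀ + Σ ν·ξ):
  E: 135.7 − 1(91.99) − 1(21.29) = 22.39
  D: 539.3 − 1(91.99) − 3(21.29) = 383.4
  A: 0 + 1(91.99) = 91.99
  B: 0 + 1(21.29) = 21.29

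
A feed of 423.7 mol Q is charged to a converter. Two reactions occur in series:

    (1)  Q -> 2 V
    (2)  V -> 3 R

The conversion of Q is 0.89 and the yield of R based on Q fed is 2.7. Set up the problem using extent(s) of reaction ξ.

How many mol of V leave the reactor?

373 mol

Conversion of Q: Q consumed = 1ξ₁ = 0.89 × 423.7 → ξ₁ = 377.1 mol.
Yield of R: 3ξ₂ / 423.7 = 2.7 → ξ₂ = 381.3 mol.
Outlet amounts (n = n₀ + Σ ν·ξ):
  Q: 423.7 − 1(377.1) = 46.61
  V: 0 + 2(377.1) − 1(381.3) = 372.9
  R: 0 + 3(381.3) = 1144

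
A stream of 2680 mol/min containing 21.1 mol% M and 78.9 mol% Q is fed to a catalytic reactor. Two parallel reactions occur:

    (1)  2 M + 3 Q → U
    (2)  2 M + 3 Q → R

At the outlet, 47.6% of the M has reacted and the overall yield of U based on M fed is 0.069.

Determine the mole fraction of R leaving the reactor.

0.0446

Yield of U: 1ξ₁ / 565.5 = 0.069 → ξ₁ = 39.02 mol/min.
Conversion of M: 2ξ₁ + 2ξ₂ = 0.476 × 565.5 = 269.2 → ξ₂ = 95.57 mol/min.
Outlet amounts (n = n₀ + Σ ν·ξ):
  M: 565.5 − 2(39.02) − 2(95.57) = 296.3
  Q: 2115 − 3(39.02) − 3(95.57) = 1711
  U: 0 + 1(39.02) = 39.02
  R: 0 + 1(95.57) = 95.57
Total out = 2142 mol/min; y_R = 95.57 / 2142 = 0.04462.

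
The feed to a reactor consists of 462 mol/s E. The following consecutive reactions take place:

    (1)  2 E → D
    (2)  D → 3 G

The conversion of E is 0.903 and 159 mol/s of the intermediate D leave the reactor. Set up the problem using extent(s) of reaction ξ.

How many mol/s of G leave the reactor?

149 mol/s

Conversion of E: E consumed = 2ξ₁ = 0.903 × 462 → ξ₁ = 208.6 mol/s.
D balance: n_D = 0 + 1ξ₁ − 1ξ₂ = 159 → ξ₂ = (1·208.6 − 159)/1 = 49.59 mol/s.
Outlet amounts (n = n₀ + Σ ν·ξ):
  E: 462 − 2(208.6) = 44.81
  D: 0 + 1(208.6) − 1(49.59) = 159
  G: 0 + 3(49.59) = 148.8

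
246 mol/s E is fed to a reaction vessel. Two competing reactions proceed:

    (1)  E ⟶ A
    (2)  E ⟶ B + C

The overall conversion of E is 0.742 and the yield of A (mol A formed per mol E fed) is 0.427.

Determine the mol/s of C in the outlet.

77.5 mol/s

Yield of A: 1ξ₁ / 246 = 0.427 → ξ₁ = 105 mol/s.
Conversion of E: 1ξ₁ + 1ξ₂ = 0.742 × 246 = 182.5 → ξ₂ = 77.49 mol/s.
Outlet amounts (n = n₀ + Σ ν·ξ):
  E: 246 − 1(105) − 1(77.49) = 63.47
  A: 0 + 1(105) = 105
  B: 0 + 1(77.49) = 77.49
  C: 0 + 1(77.49) = 77.49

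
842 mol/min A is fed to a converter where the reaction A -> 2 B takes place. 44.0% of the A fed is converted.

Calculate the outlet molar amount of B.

A reacted = 0.44 × 842 = 370.5 mol/min; ν_A = −1, so ξ = 370.5/1 = 370.5 mol/min.
Outlet amounts (n = n₀ + ν ξ):
  A: 842 − 1(370.5) = 471.5
  B: 0 + 2(370.5) = 741

741 mol/min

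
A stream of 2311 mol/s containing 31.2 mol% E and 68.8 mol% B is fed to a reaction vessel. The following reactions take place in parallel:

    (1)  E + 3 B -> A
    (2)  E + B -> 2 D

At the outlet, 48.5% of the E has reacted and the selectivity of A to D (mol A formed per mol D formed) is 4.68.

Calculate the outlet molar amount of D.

67.5 mol/s

Conversion of E: E consumed = 0.485 × 721 = 349.7 mol/s = 1ξ₁ + 1ξ₂.
Selectivity: 1ξ₁ / (2ξ₂) = 4.68 → ξ₁ = 9.36 ξ₂.
Substitute: (1·9.36 + 1) ξ₂ = 349.7 → ξ₂ = 33.75 mol/s, ξ₁ = 315.9 mol/s.
Outlet amounts (n = n₀ + Σ ν·ξ):
  E: 721 − 1(315.9) − 1(33.75) = 371.3
  B: 1590 − 3(315.9) − 1(33.75) = 608.4
  A: 0 + 1(315.9) = 315.9
  D: 0 + 2(33.75) = 67.51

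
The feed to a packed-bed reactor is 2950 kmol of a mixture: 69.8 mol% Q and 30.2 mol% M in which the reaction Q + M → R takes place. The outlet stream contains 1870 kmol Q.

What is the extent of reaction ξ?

ξ = 189 kmol

For Q: n = n₀ − 1ξ → 1870 = 2059 − 1ξ, giving ξ = 189.1 kmol.
Outlet amounts (n = n₀ + ν ξ):
  Q: 2059 − 1(189.1) = 1870
  M: 890.9 − 1(189.1) = 701.8
  R: 0 + 1(189.1) = 189.1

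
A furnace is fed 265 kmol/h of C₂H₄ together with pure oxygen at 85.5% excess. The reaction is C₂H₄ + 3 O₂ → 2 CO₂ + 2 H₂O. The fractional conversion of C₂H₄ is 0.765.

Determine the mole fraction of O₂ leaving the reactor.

Stoichiometric O₂ = 3 × 265 = 795 kmol/h; O₂ fed = 795 × 1.855 = 1475 kmol/h.
Fuel reacted = 0.765 × 265 → ξ = 202.7 kmol/h.
Outlet (n = n₀ + ν ξ):
  C₂H₄: 265 − 1(202.7) = 62.28
  O₂: 1475 − 3(202.7) = 866.5
  CO₂: 0 + 2(202.7) = 405.4
  H₂O: 0 + 2(202.7) = 405.4
Total out = 1740 kmol/h; y_O₂ = 866.5 / 1740 = 0.4981.

0.498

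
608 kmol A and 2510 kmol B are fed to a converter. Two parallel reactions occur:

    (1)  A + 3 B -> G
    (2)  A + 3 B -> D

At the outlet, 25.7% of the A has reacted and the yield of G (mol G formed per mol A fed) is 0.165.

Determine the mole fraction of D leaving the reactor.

Yield of G: 1ξ₁ / 608 = 0.165 → ξ₁ = 100.3 kmol.
Conversion of A: 1ξ₁ + 1ξ₂ = 0.257 × 608 = 156.3 → ξ₂ = 55.94 kmol.
Outlet amounts (n = n₀ + Σ ν·ξ):
  A: 608 − 1(100.3) − 1(55.94) = 451.7
  B: 2510 − 3(100.3) − 3(55.94) = 2041
  G: 0 + 1(100.3) = 100.3
  D: 0 + 1(55.94) = 55.94
Total out = 2649 kmol; y_D = 55.94 / 2649 = 0.02111.

0.0211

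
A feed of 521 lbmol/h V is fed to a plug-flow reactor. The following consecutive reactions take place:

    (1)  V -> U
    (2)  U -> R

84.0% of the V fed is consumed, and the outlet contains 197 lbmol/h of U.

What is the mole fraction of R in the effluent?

0.462

Conversion of V: V consumed = 1ξ₁ = 0.84 × 521 → ξ₁ = 437.6 lbmol/h.
U balance: n_U = 0 + 1ξ₁ − 1ξ₂ = 197 → ξ₂ = (1·437.6 − 197)/1 = 240.6 lbmol/h.
Outlet amounts (n = n₀ + Σ ν·ξ):
  V: 521 − 1(437.6) = 83.36
  U: 0 + 1(437.6) − 1(240.6) = 197
  R: 0 + 1(240.6) = 240.6
Total out = 521 lbmol/h; y_R = 240.6 / 521 = 0.4619.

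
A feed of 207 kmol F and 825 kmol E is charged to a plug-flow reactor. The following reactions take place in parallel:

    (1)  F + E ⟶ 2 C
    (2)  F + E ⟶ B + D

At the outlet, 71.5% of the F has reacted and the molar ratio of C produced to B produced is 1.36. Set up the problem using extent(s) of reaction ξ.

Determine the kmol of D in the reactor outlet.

88.1 kmol

Conversion of F: F consumed = 0.715 × 207 = 148 kmol = 1ξ₁ + 1ξ₂.
Selectivity: 2ξ₁ / (1ξ₂) = 1.36 → ξ₁ = 0.68 ξ₂.
Substitute: (1·0.68 + 1) ξ₂ = 148 → ξ₂ = 88.1 kmol, ξ₁ = 59.91 kmol.
Outlet amounts (n = n₀ + Σ ν·ξ):
  F: 207 − 1(59.91) − 1(88.1) = 59
  E: 825 − 1(59.91) − 1(88.1) = 677
  C: 0 + 2(59.91) = 119.8
  B: 0 + 1(88.1) = 88.1
  D: 0 + 1(88.1) = 88.1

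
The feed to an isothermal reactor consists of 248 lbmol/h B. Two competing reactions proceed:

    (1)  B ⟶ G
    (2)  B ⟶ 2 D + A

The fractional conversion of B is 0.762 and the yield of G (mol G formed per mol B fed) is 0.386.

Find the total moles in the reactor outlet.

434 lbmol/h

Yield of G: 1ξ₁ / 248 = 0.386 → ξ₁ = 95.73 lbmol/h.
Conversion of B: 1ξ₁ + 1ξ₂ = 0.762 × 248 = 189 → ξ₂ = 93.25 lbmol/h.
Outlet amounts (n = n₀ + Σ ν·ξ):
  B: 248 − 1(95.73) − 1(93.25) = 59.02
  G: 0 + 1(95.73) = 95.73
  D: 0 + 2(93.25) = 186.5
  A: 0 + 1(93.25) = 93.25
Total out = 59.02 + 95.73 + 186.5 + 93.25 = 434.5 lbmol/h.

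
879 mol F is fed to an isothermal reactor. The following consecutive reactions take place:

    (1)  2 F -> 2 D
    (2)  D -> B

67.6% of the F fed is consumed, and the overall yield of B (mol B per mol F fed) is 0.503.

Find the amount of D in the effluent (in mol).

152 mol

Conversion of F: F consumed = 2ξ₁ = 0.676 × 879 → ξ₁ = 297.1 mol.
Yield of B: 1ξ₂ / 879 = 0.503 → ξ₂ = 442.1 mol.
Outlet amounts (n = n₀ + Σ ν·ξ):
  F: 879 − 2(297.1) = 284.8
  D: 0 + 2(297.1) − 1(442.1) = 152.1
  B: 0 + 1(442.1) = 442.1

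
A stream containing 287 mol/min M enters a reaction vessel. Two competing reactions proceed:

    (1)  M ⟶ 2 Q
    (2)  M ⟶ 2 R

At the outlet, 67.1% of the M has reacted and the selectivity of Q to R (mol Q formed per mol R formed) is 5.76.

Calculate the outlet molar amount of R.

57 mol/min

Conversion of M: M consumed = 0.671 × 287 = 192.6 mol/min = 1ξ₁ + 1ξ₂.
Selectivity: 2ξ₁ / (2ξ₂) = 5.76 → ξ₁ = 5.76 ξ₂.
Substitute: (1·5.76 + 1) ξ₂ = 192.6 → ξ₂ = 28.49 mol/min, ξ₁ = 164.1 mol/min.
Outlet amounts (n = n₀ + Σ ν·ξ):
  M: 287 − 1(164.1) − 1(28.49) = 94.42
  Q: 0 + 2(164.1) = 328.2
  R: 0 + 2(28.49) = 56.98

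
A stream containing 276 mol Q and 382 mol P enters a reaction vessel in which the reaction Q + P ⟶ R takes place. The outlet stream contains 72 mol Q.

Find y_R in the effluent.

0.449

For Q: n = n₀ − 1ξ → 72 = 276 − 1ξ, giving ξ = 204 mol.
Outlet amounts (n = n₀ + ν ξ):
  Q: 276 − 1(204) = 72
  P: 382 − 1(204) = 178
  R: 0 + 1(204) = 204
Total out = 454 mol; y_R = 204 / 454 = 0.4493.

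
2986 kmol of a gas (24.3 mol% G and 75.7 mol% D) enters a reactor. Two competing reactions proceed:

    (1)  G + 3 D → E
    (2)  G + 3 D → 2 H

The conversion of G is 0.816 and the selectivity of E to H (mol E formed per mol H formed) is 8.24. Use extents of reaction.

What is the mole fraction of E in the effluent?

0.449

Conversion of G: G consumed = 0.816 × 725.6 = 592.1 kmol = 1ξ₁ + 1ξ₂.
Selectivity: 1ξ₁ / (2ξ₂) = 8.24 → ξ₁ = 16.48 ξ₂.
Substitute: (1·16.48 + 1) ξ₂ = 592.1 → ξ₂ = 33.87 kmol, ξ₁ = 558.2 kmol.
Outlet amounts (n = n₀ + Σ ν·ξ):
  G: 725.6 − 1(558.2) − 1(33.87) = 133.5
  D: 2260 − 3(558.2) − 3(33.87) = 484.1
  E: 0 + 1(558.2) = 558.2
  H: 0 + 2(33.87) = 67.74
Total out = 1244 kmol; y_E = 558.2 / 1244 = 0.4489.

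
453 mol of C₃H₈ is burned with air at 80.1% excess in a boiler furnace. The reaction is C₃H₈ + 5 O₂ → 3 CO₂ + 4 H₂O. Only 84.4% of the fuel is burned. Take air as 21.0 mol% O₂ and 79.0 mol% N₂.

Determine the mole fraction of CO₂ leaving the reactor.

Stoichiometric O₂ = 5 × 453 = 2265 mol; O₂ fed = 2265 × 1.801 = 4079 mol.
N₂ fed = 4079 × 79/21 = 15350 mol.
Fuel reacted = 0.844 × 453 → ξ = 382.3 mol.
Outlet (n = n₀ + ν ξ):
  C₃H₈: 453 − 1(382.3) = 70.67
  O₂: 4079 − 5(382.3) = 2168
  N₂: 15350 (inert)
  CO₂: 0 + 3(382.3) = 1147
  H₂O: 0 + 4(382.3) = 1529
Total out = 20260 mol; y_CO₂ = 1147 / 20260 = 0.05661.

0.0566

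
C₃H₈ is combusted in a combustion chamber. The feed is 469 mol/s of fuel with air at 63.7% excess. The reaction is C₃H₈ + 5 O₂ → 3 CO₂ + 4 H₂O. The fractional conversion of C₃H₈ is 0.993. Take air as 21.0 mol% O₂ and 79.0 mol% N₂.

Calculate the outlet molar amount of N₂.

14400 mol/s

Stoichiometric O₂ = 5 × 469 = 2345 mol/s; O₂ fed = 2345 × 1.637 = 3839 mol/s.
N₂ fed = 3839 × 79/21 = 14440 mol/s.
Fuel reacted = 0.993 × 469 → ξ = 465.7 mol/s.
Outlet (n = n₀ + ν ξ):
  C₃H₈: 469 − 1(465.7) = 3.283
  O₂: 3839 − 5(465.7) = 1510
  N₂: 14440 (inert)
  CO₂: 0 + 3(465.7) = 1397
  H₂O: 0 + 4(465.7) = 1863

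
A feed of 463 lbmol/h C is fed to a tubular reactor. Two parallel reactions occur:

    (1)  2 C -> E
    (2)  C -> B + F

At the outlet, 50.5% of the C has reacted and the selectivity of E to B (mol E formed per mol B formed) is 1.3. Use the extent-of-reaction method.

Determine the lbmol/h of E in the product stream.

Conversion of C: C consumed = 0.505 × 463 = 233.8 lbmol/h = 2ξ₁ + 1ξ₂.
Selectivity: 1ξ₁ / (1ξ₂) = 1.3 → ξ₁ = 1.3 ξ₂.
Substitute: (2·1.3 + 1) ξ₂ = 233.8 → ξ₂ = 64.95 lbmol/h, ξ₁ = 84.43 lbmol/h.
Outlet amounts (n = n₀ + Σ ν·ξ):
  C: 463 − 2(84.43) − 1(64.95) = 229.2
  E: 0 + 1(84.43) = 84.43
  B: 0 + 1(64.95) = 64.95
  F: 0 + 1(64.95) = 64.95

84.4 lbmol/h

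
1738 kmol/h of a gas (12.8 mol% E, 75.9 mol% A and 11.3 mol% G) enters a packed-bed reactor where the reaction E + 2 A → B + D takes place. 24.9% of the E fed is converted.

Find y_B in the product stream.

E reacted = 0.249 × 222.5 = 55.39 kmol/h; ν_E = −1, so ξ = 55.39/1 = 55.39 kmol/h.
Outlet amounts (n = n₀ + ν ξ):
  E: 222.5 − 1(55.39) = 167.1
  A: 1319 − 2(55.39) = 1208
  B: 0 + 1(55.39) = 55.39
  D: 0 + 1(55.39) = 55.39
  G: 196.4 (inert)
Total out = 1683 kmol/h; y_B = 55.39 / 1683 = 0.03292.

0.0329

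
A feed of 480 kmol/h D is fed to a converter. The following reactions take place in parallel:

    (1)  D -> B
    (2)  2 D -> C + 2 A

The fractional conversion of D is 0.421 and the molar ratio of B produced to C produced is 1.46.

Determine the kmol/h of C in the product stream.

58.4 kmol/h

Conversion of D: D consumed = 0.421 × 480 = 202.1 kmol/h = 1ξ₁ + 2ξ₂.
Selectivity: 1ξ₁ / (1ξ₂) = 1.46 → ξ₁ = 1.46 ξ₂.
Substitute: (1·1.46 + 2) ξ₂ = 202.1 → ξ₂ = 58.4 kmol/h, ξ₁ = 85.27 kmol/h.
Outlet amounts (n = n₀ + Σ ν·ξ):
  D: 480 − 1(85.27) − 2(58.4) = 277.9
  B: 0 + 1(85.27) = 85.27
  C: 0 + 1(58.4) = 58.4
  A: 0 + 2(58.4) = 116.8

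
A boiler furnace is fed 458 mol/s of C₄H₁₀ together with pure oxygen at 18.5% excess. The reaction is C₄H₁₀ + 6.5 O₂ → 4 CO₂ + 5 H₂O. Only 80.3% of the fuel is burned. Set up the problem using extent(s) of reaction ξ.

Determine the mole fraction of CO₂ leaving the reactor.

0.324

Stoichiometric O₂ = 6.5 × 458 = 2977 mol/s; O₂ fed = 2977 × 1.185 = 3528 mol/s.
Fuel reacted = 0.803 × 458 → ξ = 367.8 mol/s.
Outlet (n = n₀ + ν ξ):
  C₄H₁₀: 458 − 1(367.8) = 90.23
  O₂: 3528 − 6.5(367.8) = 1137
  CO₂: 0 + 4(367.8) = 1471
  H₂O: 0 + 5(367.8) = 1839
Total out = 4537 mol/s; y_CO₂ = 1471 / 4537 = 0.3242.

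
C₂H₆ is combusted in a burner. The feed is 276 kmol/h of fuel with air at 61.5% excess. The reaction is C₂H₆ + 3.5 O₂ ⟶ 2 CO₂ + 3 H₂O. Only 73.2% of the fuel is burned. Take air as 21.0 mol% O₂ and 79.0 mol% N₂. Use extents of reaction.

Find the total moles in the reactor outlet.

7810 kmol/h

Stoichiometric O₂ = 3.5 × 276 = 966 kmol/h; O₂ fed = 966 × 1.615 = 1560 kmol/h.
N₂ fed = 1560 × 79/21 = 5869 kmol/h.
Fuel reacted = 0.732 × 276 → ξ = 202 kmol/h.
Outlet (n = n₀ + ν ξ):
  C₂H₆: 276 − 1(202) = 73.97
  O₂: 1560 − 3.5(202) = 853
  N₂: 5869 (inert)
  CO₂: 0 + 2(202) = 404.1
  H₂O: 0 + 3(202) = 606.1
Total out = 73.97 + 853 + 5869 + 404.1 + 606.1 = 7806 kmol/h.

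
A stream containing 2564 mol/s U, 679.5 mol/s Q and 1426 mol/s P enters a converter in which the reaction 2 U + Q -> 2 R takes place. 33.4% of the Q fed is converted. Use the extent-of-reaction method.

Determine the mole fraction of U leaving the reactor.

Q reacted = 0.334 × 679.5 = 227 mol/s; ν_Q = −1, so ξ = 227/1 = 227 mol/s.
Outlet amounts (n = n₀ + ν ξ):
  U: 2564 − 2(227) = 2110
  Q: 679.5 − 1(227) = 452.5
  R: 0 + 2(227) = 453.9
  P: 1426 (inert)
Total out = 4443 mol/s; y_U = 2110 / 4443 = 0.475.

0.475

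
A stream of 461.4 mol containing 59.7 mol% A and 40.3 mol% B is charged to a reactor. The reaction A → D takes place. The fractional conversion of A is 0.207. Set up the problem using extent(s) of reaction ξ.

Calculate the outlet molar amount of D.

A reacted = 0.207 × 275.5 = 57.02 mol; ν_A = −1, so ξ = 57.02/1 = 57.02 mol.
Outlet amounts (n = n₀ + ν ξ):
  A: 275.5 − 1(57.02) = 218.4
  D: 0 + 1(57.02) = 57.02
  B: 185.9 (inert)

57 mol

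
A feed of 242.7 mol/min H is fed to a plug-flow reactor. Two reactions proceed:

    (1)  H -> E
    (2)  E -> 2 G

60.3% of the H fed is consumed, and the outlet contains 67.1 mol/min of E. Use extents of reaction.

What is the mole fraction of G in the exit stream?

Conversion of H: H consumed = 1ξ₁ = 0.603 × 242.7 → ξ₁ = 146.3 mol/min.
E balance: n_E = 0 + 1ξ₁ − 1ξ₂ = 67.1 → ξ₂ = (1·146.3 − 67.1)/1 = 79.25 mol/min.
Outlet amounts (n = n₀ + Σ ν·ξ):
  H: 242.7 − 1(146.3) = 96.35
  E: 0 + 1(146.3) − 1(79.25) = 67.1
  G: 0 + 2(79.25) = 158.5
Total out = 321.9 mol/min; y_G = 158.5 / 321.9 = 0.4923.

0.492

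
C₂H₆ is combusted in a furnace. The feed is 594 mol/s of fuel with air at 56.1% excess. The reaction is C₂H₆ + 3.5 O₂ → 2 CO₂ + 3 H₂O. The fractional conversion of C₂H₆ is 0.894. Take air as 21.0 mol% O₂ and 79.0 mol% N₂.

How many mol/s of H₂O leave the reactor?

1590 mol/s

Stoichiometric O₂ = 3.5 × 594 = 2079 mol/s; O₂ fed = 2079 × 1.561 = 3245 mol/s.
N₂ fed = 3245 × 79/21 = 12210 mol/s.
Fuel reacted = 0.894 × 594 → ξ = 531 mol/s.
Outlet (n = n₀ + ν ξ):
  C₂H₆: 594 − 1(531) = 62.96
  O₂: 3245 − 3.5(531) = 1387
  N₂: 12210 (inert)
  CO₂: 0 + 2(531) = 1062
  H₂O: 0 + 3(531) = 1593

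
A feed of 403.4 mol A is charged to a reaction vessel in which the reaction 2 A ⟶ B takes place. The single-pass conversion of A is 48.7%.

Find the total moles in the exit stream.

305 mol

A reacted = 0.487 × 403.4 = 196.5 mol; ν_A = −2, so ξ = 196.5/2 = 98.23 mol.
Outlet amounts (n = n₀ + ν ξ):
  A: 403.4 − 2(98.23) = 206.9
  B: 0 + 1(98.23) = 98.23
Total out = 206.9 + 98.23 = 305.2 mol.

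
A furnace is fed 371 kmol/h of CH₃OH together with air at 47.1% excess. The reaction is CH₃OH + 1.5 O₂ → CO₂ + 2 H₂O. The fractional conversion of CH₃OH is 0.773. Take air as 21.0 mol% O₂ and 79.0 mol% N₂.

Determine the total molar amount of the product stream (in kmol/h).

Stoichiometric O₂ = 1.5 × 371 = 556.5 kmol/h; O₂ fed = 556.5 × 1.471 = 818.6 kmol/h.
N₂ fed = 818.6 × 79/21 = 3080 kmol/h.
Fuel reacted = 0.773 × 371 → ξ = 286.8 kmol/h.
Outlet (n = n₀ + ν ξ):
  CH₃OH: 371 − 1(286.8) = 84.22
  O₂: 818.6 − 1.5(286.8) = 388.4
  N₂: 3080 (inert)
  CO₂: 0 + 1(286.8) = 286.8
  H₂O: 0 + 2(286.8) = 573.6
Total out = 84.22 + 388.4 + 3080 + 286.8 + 573.6 = 4413 kmol/h.

4410 kmol/h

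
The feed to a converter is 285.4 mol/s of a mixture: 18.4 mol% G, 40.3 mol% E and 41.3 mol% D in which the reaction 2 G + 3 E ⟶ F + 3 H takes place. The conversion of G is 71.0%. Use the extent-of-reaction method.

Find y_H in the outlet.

0.21

G reacted = 0.71 × 52.51 = 37.28 mol/s; ν_G = −2, so ξ = 37.28/2 = 18.64 mol/s.
Outlet amounts (n = n₀ + ν ξ):
  G: 52.51 − 2(18.64) = 15.23
  E: 115 − 3(18.64) = 59.09
  F: 0 + 1(18.64) = 18.64
  H: 0 + 3(18.64) = 55.93
  D: 117.9 (inert)
Total out = 266.8 mol/s; y_H = 55.93 / 266.8 = 0.2097.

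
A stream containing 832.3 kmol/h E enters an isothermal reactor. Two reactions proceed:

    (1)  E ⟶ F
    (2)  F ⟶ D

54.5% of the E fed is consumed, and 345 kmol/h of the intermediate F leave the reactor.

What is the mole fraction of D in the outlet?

0.13

Conversion of E: E consumed = 1ξ₁ = 0.545 × 832.3 → ξ₁ = 453.6 kmol/h.
F balance: n_F = 0 + 1ξ₁ − 1ξ₂ = 345 → ξ₂ = (1·453.6 − 345)/1 = 108.6 kmol/h.
Outlet amounts (n = n₀ + Σ ν·ξ):
  E: 832.3 − 1(453.6) = 378.7
  F: 0 + 1(453.6) − 1(108.6) = 345
  D: 0 + 1(108.6) = 108.6
Total out = 832.3 kmol/h; y_D = 108.6 / 832.3 = 0.1305.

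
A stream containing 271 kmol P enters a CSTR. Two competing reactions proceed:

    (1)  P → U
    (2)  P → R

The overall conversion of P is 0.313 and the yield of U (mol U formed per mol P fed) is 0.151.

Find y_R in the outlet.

Yield of U: 1ξ₁ / 271 = 0.151 → ξ₁ = 40.92 kmol.
Conversion of P: 1ξ₁ + 1ξ₂ = 0.313 × 271 = 84.82 → ξ₂ = 43.9 kmol.
Outlet amounts (n = n₀ + Σ ν·ξ):
  P: 271 − 1(40.92) − 1(43.9) = 186.2
  U: 0 + 1(40.92) = 40.92
  R: 0 + 1(43.9) = 43.9
Total out = 271 kmol; y_R = 43.9 / 271 = 0.162.

0.162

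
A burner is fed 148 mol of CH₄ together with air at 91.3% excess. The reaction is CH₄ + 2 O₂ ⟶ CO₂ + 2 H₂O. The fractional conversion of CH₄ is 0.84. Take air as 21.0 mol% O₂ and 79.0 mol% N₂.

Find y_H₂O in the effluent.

0.0874

Stoichiometric O₂ = 2 × 148 = 296 mol; O₂ fed = 296 × 1.913 = 566.2 mol.
N₂ fed = 566.2 × 79/21 = 2130 mol.
Fuel reacted = 0.84 × 148 → ξ = 124.3 mol.
Outlet (n = n₀ + ν ξ):
  CH₄: 148 − 1(124.3) = 23.68
  O₂: 566.2 − 2(124.3) = 317.6
  N₂: 2130 (inert)
  CO₂: 0 + 1(124.3) = 124.3
  H₂O: 0 + 2(124.3) = 248.6
Total out = 2844 mol; y_H₂O = 248.6 / 2844 = 0.08741.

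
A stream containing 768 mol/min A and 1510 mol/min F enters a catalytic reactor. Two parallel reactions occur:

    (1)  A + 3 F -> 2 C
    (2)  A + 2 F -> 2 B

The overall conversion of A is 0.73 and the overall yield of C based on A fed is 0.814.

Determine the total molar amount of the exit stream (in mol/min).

Yield of C: 2ξ₁ / 768 = 0.814 → ξ₁ = 312.6 mol/min.
Conversion of A: 1ξ₁ + 1ξ₂ = 0.73 × 768 = 560.6 → ξ₂ = 248.1 mol/min.
Outlet amounts (n = n₀ + Σ ν·ξ):
  A: 768 − 1(312.6) − 1(248.1) = 207.4
  F: 1510 − 3(312.6) − 2(248.1) = 76.14
  C: 0 + 2(312.6) = 625.2
  B: 0 + 2(248.1) = 496.1
Total out = 207.4 + 76.14 + 625.2 + 496.1 = 1405 mol/min.

1400 mol/min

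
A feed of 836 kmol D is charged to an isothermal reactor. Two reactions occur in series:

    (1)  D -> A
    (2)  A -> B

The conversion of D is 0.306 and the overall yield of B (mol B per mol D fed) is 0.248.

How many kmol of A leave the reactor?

Conversion of D: D consumed = 1ξ₁ = 0.306 × 836 → ξ₁ = 255.8 kmol.
Yield of B: 1ξ₂ / 836 = 0.248 → ξ₂ = 207.3 kmol.
Outlet amounts (n = n₀ + Σ ν·ξ):
  D: 836 − 1(255.8) = 580.2
  A: 0 + 1(255.8) − 1(207.3) = 48.49
  B: 0 + 1(207.3) = 207.3

48.5 kmol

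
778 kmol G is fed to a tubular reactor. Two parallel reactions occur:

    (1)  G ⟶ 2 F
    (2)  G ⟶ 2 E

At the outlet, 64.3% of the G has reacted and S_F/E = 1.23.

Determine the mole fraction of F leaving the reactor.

0.432

Conversion of G: G consumed = 0.643 × 778 = 500.3 kmol = 1ξ₁ + 1ξ₂.
Selectivity: 2ξ₁ / (2ξ₂) = 1.23 → ξ₁ = 1.23 ξ₂.
Substitute: (1·1.23 + 1) ξ₂ = 500.3 → ξ₂ = 224.3 kmol, ξ₁ = 275.9 kmol.
Outlet amounts (n = n₀ + Σ ν·ξ):
  G: 778 − 1(275.9) − 1(224.3) = 277.7
  F: 0 + 2(275.9) = 551.8
  E: 0 + 2(224.3) = 448.7
Total out = 1278 kmol; y_F = 551.8 / 1278 = 0.4317.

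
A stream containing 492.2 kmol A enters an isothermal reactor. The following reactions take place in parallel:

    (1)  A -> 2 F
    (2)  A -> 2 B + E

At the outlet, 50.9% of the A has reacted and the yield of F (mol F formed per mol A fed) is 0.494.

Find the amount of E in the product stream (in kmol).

Yield of F: 2ξ₁ / 492.2 = 0.494 → ξ₁ = 121.6 kmol.
Conversion of A: 1ξ₁ + 1ξ₂ = 0.509 × 492.2 = 250.5 → ξ₂ = 129 kmol.
Outlet amounts (n = n₀ + Σ ν·ξ):
  A: 492.2 − 1(121.6) − 1(129) = 241.7
  F: 0 + 2(121.6) = 243.1
  B: 0 + 2(129) = 257.9
  E: 0 + 1(129) = 129

129 kmol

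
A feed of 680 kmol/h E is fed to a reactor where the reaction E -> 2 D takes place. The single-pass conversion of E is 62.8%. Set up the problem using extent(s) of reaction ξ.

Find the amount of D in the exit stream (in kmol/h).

E reacted = 0.628 × 680 = 427 kmol/h; ν_E = −1, so ξ = 427/1 = 427 kmol/h.
Outlet amounts (n = n₀ + ν ξ):
  E: 680 − 1(427) = 253
  D: 0 + 2(427) = 854.1

854 kmol/h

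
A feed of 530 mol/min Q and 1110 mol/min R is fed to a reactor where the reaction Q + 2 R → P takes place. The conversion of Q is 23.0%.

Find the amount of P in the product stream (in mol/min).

Q reacted = 0.23 × 530 = 121.9 mol/min; ν_Q = −1, so ξ = 121.9/1 = 121.9 mol/min.
Outlet amounts (n = n₀ + ν ξ):
  Q: 530 − 1(121.9) = 408.1
  R: 1110 − 2(121.9) = 866.2
  P: 0 + 1(121.9) = 121.9

122 mol/min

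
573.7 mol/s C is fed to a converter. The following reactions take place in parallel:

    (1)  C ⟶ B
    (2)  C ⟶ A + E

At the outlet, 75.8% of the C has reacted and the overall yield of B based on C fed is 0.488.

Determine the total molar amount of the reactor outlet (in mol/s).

729 mol/s

Yield of B: 1ξ₁ / 573.7 = 0.488 → ξ₁ = 280 mol/s.
Conversion of C: 1ξ₁ + 1ξ₂ = 0.758 × 573.7 = 434.9 → ξ₂ = 154.9 mol/s.
Outlet amounts (n = n₀ + Σ ν·ξ):
  C: 573.7 − 1(280) − 1(154.9) = 138.8
  B: 0 + 1(280) = 280
  A: 0 + 1(154.9) = 154.9
  E: 0 + 1(154.9) = 154.9
Total out = 138.8 + 280 + 154.9 + 154.9 = 728.6 mol/s.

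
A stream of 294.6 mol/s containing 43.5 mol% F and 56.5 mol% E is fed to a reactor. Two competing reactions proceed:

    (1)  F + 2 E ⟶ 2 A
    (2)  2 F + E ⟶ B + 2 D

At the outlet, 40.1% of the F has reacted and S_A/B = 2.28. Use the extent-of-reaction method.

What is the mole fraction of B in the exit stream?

Conversion of F: F consumed = 0.401 × 128.2 = 51.39 mol/s = 1ξ₁ + 2ξ₂.
Selectivity: 2ξ₁ / (1ξ₂) = 2.28 → ξ₁ = 1.14 ξ₂.
Substitute: (1·1.14 + 2) ξ₂ = 51.39 → ξ₂ = 16.37 mol/s, ξ₁ = 18.66 mol/s.
Outlet amounts (n = n₀ + Σ ν·ξ):
  F: 128.2 − 1(18.66) − 2(16.37) = 76.76
  E: 166.4 − 2(18.66) − 1(16.37) = 112.8
  A: 0 + 2(18.66) = 37.31
  B: 0 + 1(16.37) = 16.37
  D: 0 + 2(16.37) = 32.73
Total out = 275.9 mol/s; y_B = 16.37 / 275.9 = 0.05931.

0.0593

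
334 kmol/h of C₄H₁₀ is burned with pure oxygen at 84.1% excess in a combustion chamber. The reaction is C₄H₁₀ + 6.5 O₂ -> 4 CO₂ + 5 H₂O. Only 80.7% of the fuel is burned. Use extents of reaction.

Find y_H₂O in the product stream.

0.285

Stoichiometric O₂ = 6.5 × 334 = 2171 kmol/h; O₂ fed = 2171 × 1.841 = 3997 kmol/h.
Fuel reacted = 0.807 × 334 → ξ = 269.5 kmol/h.
Outlet (n = n₀ + ν ξ):
  C₄H₁₀: 334 − 1(269.5) = 64.46
  O₂: 3997 − 6.5(269.5) = 2245
  CO₂: 0 + 4(269.5) = 1078
  H₂O: 0 + 5(269.5) = 1348
Total out = 4735 kmol/h; y_H₂O = 1348 / 4735 = 0.2846.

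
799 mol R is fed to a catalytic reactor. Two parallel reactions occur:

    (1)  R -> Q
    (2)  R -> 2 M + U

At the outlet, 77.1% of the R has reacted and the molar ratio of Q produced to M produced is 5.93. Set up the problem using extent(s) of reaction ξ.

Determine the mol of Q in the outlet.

568 mol

Conversion of R: R consumed = 0.771 × 799 = 616 mol = 1ξ₁ + 1ξ₂.
Selectivity: 1ξ₁ / (2ξ₂) = 5.93 → ξ₁ = 11.86 ξ₂.
Substitute: (1·11.86 + 1) ξ₂ = 616 → ξ₂ = 47.9 mol, ξ₁ = 568.1 mol.
Outlet amounts (n = n₀ + Σ ν·ξ):
  R: 799 − 1(568.1) − 1(47.9) = 183
  Q: 0 + 1(568.1) = 568.1
  M: 0 + 2(47.9) = 95.81
  U: 0 + 1(47.9) = 47.9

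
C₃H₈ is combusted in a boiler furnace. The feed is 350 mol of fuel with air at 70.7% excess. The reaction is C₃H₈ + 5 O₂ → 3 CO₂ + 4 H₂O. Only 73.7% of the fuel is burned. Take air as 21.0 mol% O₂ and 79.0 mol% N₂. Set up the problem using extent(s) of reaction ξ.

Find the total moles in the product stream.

14800 mol

Stoichiometric O₂ = 5 × 350 = 1750 mol; O₂ fed = 1750 × 1.707 = 2987 mol.
N₂ fed = 2987 × 79/21 = 11240 mol.
Fuel reacted = 0.737 × 350 → ξ = 257.9 mol.
Outlet (n = n₀ + ν ξ):
  C₃H₈: 350 − 1(257.9) = 92.05
  O₂: 2987 − 5(257.9) = 1698
  N₂: 11240 (inert)
  CO₂: 0 + 3(257.9) = 773.8
  H₂O: 0 + 4(257.9) = 1032
Total out = 92.05 + 1698 + 11240 + 773.8 + 1032 = 14830 mol.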